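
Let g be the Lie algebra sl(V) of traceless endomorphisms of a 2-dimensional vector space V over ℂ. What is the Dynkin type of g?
This is sl(2), which has dimension 2^2 - 1 = 3 and rank 2 - 1 = 1 (a Cartan subalgebra is the diagonal traceless matrices). In the classification of classical Lie algebras, the special linear algebra sl(n+1) has type A_n; here n = 1, so the Dynkin diagram is a chain of 1 nodes with single edges (A_1). Hence the type is A_1.

A1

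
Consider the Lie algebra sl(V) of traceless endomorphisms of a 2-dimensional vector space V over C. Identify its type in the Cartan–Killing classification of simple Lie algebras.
A_1 (sl(2))

This is sl(2), which has dimension 2^2 - 1 = 3 and rank 2 - 1 = 1 (a Cartan subalgebra is the diagonal traceless matrices). In the classification of classical Lie algebras, the special linear algebra sl(n+1) has type A_n; here n = 1, so the Dynkin diagram is a chain of 1 nodes with single edges (A_1). Hence the type is A_1.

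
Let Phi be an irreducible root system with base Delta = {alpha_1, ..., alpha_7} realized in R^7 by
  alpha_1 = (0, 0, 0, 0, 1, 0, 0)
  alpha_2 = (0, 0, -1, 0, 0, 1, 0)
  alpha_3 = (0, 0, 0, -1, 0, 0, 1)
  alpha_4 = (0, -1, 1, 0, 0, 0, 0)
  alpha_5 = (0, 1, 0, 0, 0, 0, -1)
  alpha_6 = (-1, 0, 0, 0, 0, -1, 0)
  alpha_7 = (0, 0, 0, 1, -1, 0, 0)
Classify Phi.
Compute the Cartan integers a_ij = 2(alpha_i, alpha_j)/(alpha_j, alpha_j); the resulting 7x7 Cartan matrix is
[[2, 0, 0, 0, 0, 0, -1], [0, 2, 0, -1, 0, -1, 0], [0, 0, 2, 0, -1, 0, -1], [0, -1, 0, 2, -1, 0, 0], [0, 0, -1, -1, 2, 0, 0], [0, -1, 0, 0, 0, 2, 0], [-2, 0, -1, 0, 0, 0, 2]].
The roots have two lengths (squared-length ratio 2:1); the short ones are alpha_{1}. The associated Dynkin diagram is a chain of 7 nodes with a double edge at one end; the terminal node there is the unique short simple root (B_7), so the type is B_7 (the algebra so(15)).

B_7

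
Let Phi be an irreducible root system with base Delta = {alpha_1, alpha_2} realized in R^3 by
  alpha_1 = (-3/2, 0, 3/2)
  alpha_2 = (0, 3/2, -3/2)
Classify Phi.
Compute the Cartan integers a_ij = 2(alpha_i, alpha_j)/(alpha_j, alpha_j); the resulting 2x2 Cartan matrix is
[[2, -1], [-1, 2]].
All simple roots have the same length, so the diagram is simply laced. The associated Dynkin diagram is a chain of 2 nodes with single edges (A_2), so the type is A_2 (the algebra sl(3)).

type A_2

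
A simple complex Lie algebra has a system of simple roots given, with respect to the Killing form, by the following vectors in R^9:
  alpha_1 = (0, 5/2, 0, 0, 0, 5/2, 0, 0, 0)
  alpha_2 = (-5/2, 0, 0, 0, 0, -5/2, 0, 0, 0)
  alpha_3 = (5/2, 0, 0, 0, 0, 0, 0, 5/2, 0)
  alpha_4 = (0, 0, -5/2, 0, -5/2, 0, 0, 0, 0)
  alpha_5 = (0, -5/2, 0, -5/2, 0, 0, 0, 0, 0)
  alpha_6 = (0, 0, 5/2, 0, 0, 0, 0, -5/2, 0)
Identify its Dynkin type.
Compute the Cartan integers a_ij = 2(alpha_i, alpha_j)/(alpha_j, alpha_j); the resulting 6x6 Cartan matrix is
[[2, -1, 0, 0, -1, 0], [-1, 2, -1, 0, 0, 0], [0, -1, 2, 0, 0, -1], [0, 0, 0, 2, 0, -1], [-1, 0, 0, 0, 2, 0], [0, 0, -1, -1, 0, 2]].
All simple roots have the same length, so the diagram is simply laced. The associated Dynkin diagram is a chain of 6 nodes with single edges (A_6), so the type is A_6 (the algebra sl(7)).

A6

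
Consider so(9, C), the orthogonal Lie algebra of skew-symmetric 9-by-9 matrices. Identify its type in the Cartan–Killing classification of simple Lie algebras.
This is so(9) with 9 odd, which has dimension 9(9-1)/2 = 36 and rank (9-1)/2 = 4. In the classification of classical Lie algebras, the orthogonal algebra so(2n+1) in an odd number of variables has type B_n; here n = 4, so the Dynkin diagram is a chain of 4 nodes with a double edge at one end; the terminal node there is the unique short simple root (B_4). Hence the type is B_4.

B4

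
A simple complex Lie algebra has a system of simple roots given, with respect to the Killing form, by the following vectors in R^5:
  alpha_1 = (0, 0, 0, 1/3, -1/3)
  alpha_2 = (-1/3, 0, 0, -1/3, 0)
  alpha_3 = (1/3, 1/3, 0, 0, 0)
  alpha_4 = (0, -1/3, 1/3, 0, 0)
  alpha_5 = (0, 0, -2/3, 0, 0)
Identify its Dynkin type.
C_5 (sp(10))

Compute the Cartan integers a_ij = 2(alpha_i, alpha_j)/(alpha_j, alpha_j); the resulting 5x5 Cartan matrix is
[[2, -1, 0, 0, 0], [-1, 2, -1, 0, 0], [0, -1, 2, -1, 0], [0, 0, -1, 2, -1], [0, 0, 0, -2, 2]].
The roots have two lengths (squared-length ratio 2:1); the short ones are alpha_{1,2,3,4}. The associated Dynkin diagram is a chain of 5 nodes with a double edge at one end; the terminal node there is the unique long simple root (C_5), so the type is C_5 (the algebra sp(10)).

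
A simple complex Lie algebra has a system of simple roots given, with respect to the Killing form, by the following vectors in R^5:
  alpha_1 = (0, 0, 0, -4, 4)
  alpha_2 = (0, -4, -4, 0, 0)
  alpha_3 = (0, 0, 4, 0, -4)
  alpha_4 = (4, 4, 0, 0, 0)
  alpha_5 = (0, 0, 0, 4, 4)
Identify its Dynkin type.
type D_5

Compute the Cartan integers a_ij = 2(alpha_i, alpha_j)/(alpha_j, alpha_j); the resulting 5x5 Cartan matrix is
[[2, 0, -1, 0, 0], [0, 2, -1, -1, 0], [-1, -1, 2, 0, -1], [0, -1, 0, 2, 0], [0, 0, -1, 0, 2]].
All simple roots have the same length, so the diagram is simply laced. The associated Dynkin diagram is a chain of 3 nodes with a fork of two nodes at one end (D_5), so the type is D_5 (the algebra so(10)).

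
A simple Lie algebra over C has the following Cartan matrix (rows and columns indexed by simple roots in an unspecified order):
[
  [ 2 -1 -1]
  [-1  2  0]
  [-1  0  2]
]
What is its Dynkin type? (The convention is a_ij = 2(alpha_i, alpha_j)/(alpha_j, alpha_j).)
A_3 (sl(4))

The matrix has rank 3 with 2's on the diagonal. Reading the off-diagonal entries as Dynkin edges (a single edge where a_ij = a_ji = -1; a double or triple edge where a_ij * a_ji = 2 or 3), the diagram is a chain of 3 nodes with single edges (A_3). One simple-root ordering that puts it in standard form is (alpha_3, alpha_1, alpha_2). So the algebra is type A_3, i.e. sl(4).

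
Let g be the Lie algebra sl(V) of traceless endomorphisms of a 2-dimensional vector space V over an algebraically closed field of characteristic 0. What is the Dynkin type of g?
A1

This is sl(2), which has dimension 2^2 - 1 = 3 and rank 2 - 1 = 1 (a Cartan subalgebra is the diagonal traceless matrices). In the classification of classical Lie algebras, the special linear algebra sl(n+1) has type A_n; here n = 1, so the Dynkin diagram is a chain of 1 nodes with single edges (A_1). Hence the type is A_1.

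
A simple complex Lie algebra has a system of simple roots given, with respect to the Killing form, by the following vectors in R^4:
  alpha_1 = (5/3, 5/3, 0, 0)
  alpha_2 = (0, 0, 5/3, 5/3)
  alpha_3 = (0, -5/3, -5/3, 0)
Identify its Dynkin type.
type A_3

Compute the Cartan integers a_ij = 2(alpha_i, alpha_j)/(alpha_j, alpha_j); the resulting 3x3 Cartan matrix is
[[2, 0, -1], [0, 2, -1], [-1, -1, 2]].
All simple roots have the same length, so the diagram is simply laced. The associated Dynkin diagram is a chain of 3 nodes with single edges (A_3), so the type is A_3 (the algebra sl(4)).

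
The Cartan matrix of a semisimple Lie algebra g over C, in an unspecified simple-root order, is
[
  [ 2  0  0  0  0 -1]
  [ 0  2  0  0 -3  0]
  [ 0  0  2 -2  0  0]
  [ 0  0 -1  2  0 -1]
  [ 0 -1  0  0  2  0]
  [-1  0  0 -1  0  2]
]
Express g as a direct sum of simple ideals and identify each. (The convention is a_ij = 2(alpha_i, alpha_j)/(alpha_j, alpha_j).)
C_4 (sp(8)) ⊕ G_2

The diagram associated to this matrix has two connected components: the simple roots {alpha_1, alpha_3, alpha_4, alpha_6} form a chain of 4 nodes with a double edge at one end; the terminal node there is the unique long simple root (C_4), and {alpha_2, alpha_5} form two nodes joined by a triple edge (G_2). A semisimple Lie algebra decomposes uniquely as the direct sum of simple ideals, one per connected component of its Dynkin diagram, so g ≅ C_4 ⊕ G_2 (dimension 36 + 14 = 50).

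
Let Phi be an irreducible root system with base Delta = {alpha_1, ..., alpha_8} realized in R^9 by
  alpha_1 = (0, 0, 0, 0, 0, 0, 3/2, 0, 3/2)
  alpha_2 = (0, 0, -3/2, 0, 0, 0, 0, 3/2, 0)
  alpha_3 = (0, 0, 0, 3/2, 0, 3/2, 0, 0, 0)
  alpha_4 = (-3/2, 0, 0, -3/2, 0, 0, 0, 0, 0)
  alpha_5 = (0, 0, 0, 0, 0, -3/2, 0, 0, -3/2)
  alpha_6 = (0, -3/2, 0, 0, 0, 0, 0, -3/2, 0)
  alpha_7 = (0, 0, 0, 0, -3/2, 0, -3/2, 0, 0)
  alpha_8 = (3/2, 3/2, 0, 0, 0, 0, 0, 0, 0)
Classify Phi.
type A_8

Compute the Cartan integers a_ij = 2(alpha_i, alpha_j)/(alpha_j, alpha_j); the resulting 8x8 Cartan matrix is
[[2, 0, 0, 0, -1, 0, -1, 0], [0, 2, 0, 0, 0, -1, 0, 0], [0, 0, 2, -1, -1, 0, 0, 0], [0, 0, -1, 2, 0, 0, 0, -1], [-1, 0, -1, 0, 2, 0, 0, 0], [0, -1, 0, 0, 0, 2, 0, -1], [-1, 0, 0, 0, 0, 0, 2, 0], [0, 0, 0, -1, 0, -1, 0, 2]].
All simple roots have the same length, so the diagram is simply laced. The associated Dynkin diagram is a chain of 8 nodes with single edges (A_8), so the type is A_8 (the algebra sl(9)).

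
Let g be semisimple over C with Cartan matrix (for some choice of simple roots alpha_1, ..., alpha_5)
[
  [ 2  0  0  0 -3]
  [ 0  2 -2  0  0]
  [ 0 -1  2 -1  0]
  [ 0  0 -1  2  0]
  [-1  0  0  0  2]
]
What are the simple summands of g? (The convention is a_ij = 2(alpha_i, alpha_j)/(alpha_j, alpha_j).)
The diagram associated to this matrix has two connected components: the simple roots {alpha_2, alpha_3, alpha_4} form a chain of 3 nodes with a double edge at one end; the terminal node there is the unique long simple root (C_3), and {alpha_1, alpha_5} form two nodes joined by a triple edge (G_2). A semisimple Lie algebra decomposes uniquely as the direct sum of simple ideals, one per connected component of its Dynkin diagram, so g ≅ C_3 ⊕ G_2 (dimension 21 + 14 = 35).

C_3 + G_2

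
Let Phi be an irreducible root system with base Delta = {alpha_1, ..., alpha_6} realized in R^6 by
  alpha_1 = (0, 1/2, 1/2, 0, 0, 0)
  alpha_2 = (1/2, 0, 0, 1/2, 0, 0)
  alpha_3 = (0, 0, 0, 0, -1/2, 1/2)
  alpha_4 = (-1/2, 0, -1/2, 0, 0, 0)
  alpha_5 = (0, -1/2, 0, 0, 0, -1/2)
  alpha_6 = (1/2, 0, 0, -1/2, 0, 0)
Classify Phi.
D6

Compute the Cartan integers a_ij = 2(alpha_i, alpha_j)/(alpha_j, alpha_j); the resulting 6x6 Cartan matrix is
[[2, 0, 0, -1, -1, 0], [0, 2, 0, -1, 0, 0], [0, 0, 2, 0, -1, 0], [-1, -1, 0, 2, 0, -1], [-1, 0, -1, 0, 2, 0], [0, 0, 0, -1, 0, 2]].
All simple roots have the same length, so the diagram is simply laced. The associated Dynkin diagram is a chain of 4 nodes with a fork of two nodes at one end (D_6), so the type is D_6 (the algebra so(12)).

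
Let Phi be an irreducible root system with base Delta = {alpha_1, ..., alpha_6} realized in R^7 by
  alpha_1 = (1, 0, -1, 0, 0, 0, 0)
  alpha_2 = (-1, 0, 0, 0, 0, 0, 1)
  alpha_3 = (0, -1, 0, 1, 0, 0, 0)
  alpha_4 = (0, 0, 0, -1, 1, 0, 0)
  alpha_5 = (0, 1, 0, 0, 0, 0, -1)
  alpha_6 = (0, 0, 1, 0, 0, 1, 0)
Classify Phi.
Compute the Cartan integers a_ij = 2(alpha_i, alpha_j)/(alpha_j, alpha_j); the resulting 6x6 Cartan matrix is
[[2, -1, 0, 0, 0, -1], [-1, 2, 0, 0, -1, 0], [0, 0, 2, -1, -1, 0], [0, 0, -1, 2, 0, 0], [0, -1, -1, 0, 2, 0], [-1, 0, 0, 0, 0, 2]].
All simple roots have the same length, so the diagram is simply laced. The associated Dynkin diagram is a chain of 6 nodes with single edges (A_6), so the type is A_6 (the algebra sl(7)).

type A_6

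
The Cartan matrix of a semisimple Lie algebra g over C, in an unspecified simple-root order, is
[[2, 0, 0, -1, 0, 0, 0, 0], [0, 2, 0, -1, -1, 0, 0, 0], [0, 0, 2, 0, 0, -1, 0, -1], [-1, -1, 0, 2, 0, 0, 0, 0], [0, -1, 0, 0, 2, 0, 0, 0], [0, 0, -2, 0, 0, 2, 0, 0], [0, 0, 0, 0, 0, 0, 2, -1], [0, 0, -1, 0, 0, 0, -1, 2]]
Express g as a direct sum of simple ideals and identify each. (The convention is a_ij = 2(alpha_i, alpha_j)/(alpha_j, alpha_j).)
type A_4 ⊕ type C_4

The diagram associated to this matrix has two connected components: the simple roots {alpha_1, alpha_2, alpha_4, alpha_5} form a chain of 4 nodes with single edges (A_4), and {alpha_3, alpha_6, alpha_7, alpha_8} form a chain of 4 nodes with a double edge at one end; the terminal node there is the unique long simple root (C_4). A semisimple Lie algebra decomposes uniquely as the direct sum of simple ideals, one per connected component of its Dynkin diagram, so g ≅ A_4 ⊕ C_4 (dimension 24 + 36 = 60).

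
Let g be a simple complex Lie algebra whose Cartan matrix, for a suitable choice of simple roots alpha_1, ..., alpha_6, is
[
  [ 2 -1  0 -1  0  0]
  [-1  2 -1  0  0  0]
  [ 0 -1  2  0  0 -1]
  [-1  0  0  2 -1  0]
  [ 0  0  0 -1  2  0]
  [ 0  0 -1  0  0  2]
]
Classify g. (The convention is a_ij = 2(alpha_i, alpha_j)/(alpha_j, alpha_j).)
A_6 (sl(7))

The matrix has rank 6 with 2's on the diagonal. Reading the off-diagonal entries as Dynkin edges (a single edge where a_ij = a_ji = -1; a double or triple edge where a_ij * a_ji = 2 or 3), the diagram is a chain of 6 nodes with single edges (A_6). One simple-root ordering that puts it in standard form is (alpha_5, alpha_4, alpha_1, alpha_2, alpha_3, alpha_6). So the algebra is type A_6, i.e. sl(7).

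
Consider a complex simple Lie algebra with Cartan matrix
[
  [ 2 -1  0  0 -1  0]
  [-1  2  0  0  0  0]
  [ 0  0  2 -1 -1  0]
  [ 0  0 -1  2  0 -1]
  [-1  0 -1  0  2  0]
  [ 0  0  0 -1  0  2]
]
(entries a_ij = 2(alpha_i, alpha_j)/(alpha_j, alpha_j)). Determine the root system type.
The matrix has rank 6 with 2's on the diagonal. Reading the off-diagonal entries as Dynkin edges (a single edge where a_ij = a_ji = -1; a double or triple edge where a_ij * a_ji = 2 or 3), the diagram is a chain of 6 nodes with single edges (A_6). One simple-root ordering that puts it in standard form is (alpha_6, alpha_4, alpha_3, alpha_5, alpha_1, alpha_2). So the algebra is type A_6, i.e. sl(7).

A_6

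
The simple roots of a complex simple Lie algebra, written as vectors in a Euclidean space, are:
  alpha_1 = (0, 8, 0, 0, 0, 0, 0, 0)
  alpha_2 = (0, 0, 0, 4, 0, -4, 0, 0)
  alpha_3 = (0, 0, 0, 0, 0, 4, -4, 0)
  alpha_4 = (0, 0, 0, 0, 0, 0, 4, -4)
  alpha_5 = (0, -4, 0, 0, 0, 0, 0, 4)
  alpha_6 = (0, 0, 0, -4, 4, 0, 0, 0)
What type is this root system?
Compute the Cartan integers a_ij = 2(alpha_i, alpha_j)/(alpha_j, alpha_j); the resulting 6x6 Cartan matrix is
[[2, 0, 0, 0, -2, 0], [0, 2, -1, 0, 0, -1], [0, -1, 2, -1, 0, 0], [0, 0, -1, 2, -1, 0], [-1, 0, 0, -1, 2, 0], [0, -1, 0, 0, 0, 2]].
The roots have two lengths (squared-length ratio 2:1); the short ones are alpha_{2,3,4,5,6}. The associated Dynkin diagram is a chain of 6 nodes with a double edge at one end; the terminal node there is the unique long simple root (C_6), so the type is C_6 (the algebra sp(12)).

C6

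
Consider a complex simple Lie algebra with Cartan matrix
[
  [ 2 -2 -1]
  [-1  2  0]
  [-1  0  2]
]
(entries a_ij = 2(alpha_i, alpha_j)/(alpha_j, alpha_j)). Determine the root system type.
B_3

The matrix has rank 3 with 2's on the diagonal. Reading the off-diagonal entries as Dynkin edges (a single edge where a_ij = a_ji = -1; a double or triple edge where a_ij * a_ji = 2 or 3), the diagram is a chain of 3 nodes with a double edge at one end; the terminal node there is the unique short simple root (B_3). One simple-root ordering that puts it in standard form is (alpha_3, alpha_1, alpha_2). So the algebra is type B_3, i.e. so(7).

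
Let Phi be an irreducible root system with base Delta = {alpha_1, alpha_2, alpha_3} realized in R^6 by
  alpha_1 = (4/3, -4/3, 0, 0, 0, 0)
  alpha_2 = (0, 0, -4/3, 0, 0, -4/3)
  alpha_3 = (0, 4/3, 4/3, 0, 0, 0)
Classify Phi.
Compute the Cartan integers a_ij = 2(alpha_i, alpha_j)/(alpha_j, alpha_j); the resulting 3x3 Cartan matrix is
[[2, 0, -1], [0, 2, -1], [-1, -1, 2]].
All simple roots have the same length, so the diagram is simply laced. The associated Dynkin diagram is a chain of 3 nodes with single edges (A_3), so the type is A_3 (the algebra sl(4)).

A_3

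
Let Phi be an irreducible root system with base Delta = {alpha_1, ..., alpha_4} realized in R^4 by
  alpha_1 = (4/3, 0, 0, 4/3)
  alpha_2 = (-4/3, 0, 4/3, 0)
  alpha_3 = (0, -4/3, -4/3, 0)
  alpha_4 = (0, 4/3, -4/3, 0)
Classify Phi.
D_4

Compute the Cartan integers a_ij = 2(alpha_i, alpha_j)/(alpha_j, alpha_j); the resulting 4x4 Cartan matrix is
[[2, -1, 0, 0], [-1, 2, -1, -1], [0, -1, 2, 0], [0, -1, 0, 2]].
All simple roots have the same length, so the diagram is simply laced. The associated Dynkin diagram is a chain of 2 nodes with a fork of two nodes at one end (D_4), so the type is D_4 (the algebra so(8)).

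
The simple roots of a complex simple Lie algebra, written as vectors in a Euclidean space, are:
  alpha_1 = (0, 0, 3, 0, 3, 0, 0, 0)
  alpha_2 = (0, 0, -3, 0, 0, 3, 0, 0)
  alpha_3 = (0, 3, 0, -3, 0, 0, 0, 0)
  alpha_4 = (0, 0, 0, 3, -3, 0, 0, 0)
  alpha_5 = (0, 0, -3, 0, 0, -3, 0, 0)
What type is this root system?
Compute the Cartan integers a_ij = 2(alpha_i, alpha_j)/(alpha_j, alpha_j); the resulting 5x5 Cartan matrix is
[[2, -1, 0, -1, -1], [-1, 2, 0, 0, 0], [0, 0, 2, -1, 0], [-1, 0, -1, 2, 0], [-1, 0, 0, 0, 2]].
All simple roots have the same length, so the diagram is simply laced. The associated Dynkin diagram is a chain of 3 nodes with a fork of two nodes at one end (D_5), so the type is D_5 (the algebra so(10)).

D_5 (so(10))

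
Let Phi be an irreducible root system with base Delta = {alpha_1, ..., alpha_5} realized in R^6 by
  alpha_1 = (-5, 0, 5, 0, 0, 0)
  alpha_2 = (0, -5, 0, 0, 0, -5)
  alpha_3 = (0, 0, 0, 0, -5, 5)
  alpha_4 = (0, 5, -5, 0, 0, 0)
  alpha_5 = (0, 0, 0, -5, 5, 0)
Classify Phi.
Compute the Cartan integers a_ij = 2(alpha_i, alpha_j)/(alpha_j, alpha_j); the resulting 5x5 Cartan matrix is
[[2, 0, 0, -1, 0], [0, 2, -1, -1, 0], [0, -1, 2, 0, -1], [-1, -1, 0, 2, 0], [0, 0, -1, 0, 2]].
All simple roots have the same length, so the diagram is simply laced. The associated Dynkin diagram is a chain of 5 nodes with single edges (A_5), so the type is A_5 (the algebra sl(6)).

A5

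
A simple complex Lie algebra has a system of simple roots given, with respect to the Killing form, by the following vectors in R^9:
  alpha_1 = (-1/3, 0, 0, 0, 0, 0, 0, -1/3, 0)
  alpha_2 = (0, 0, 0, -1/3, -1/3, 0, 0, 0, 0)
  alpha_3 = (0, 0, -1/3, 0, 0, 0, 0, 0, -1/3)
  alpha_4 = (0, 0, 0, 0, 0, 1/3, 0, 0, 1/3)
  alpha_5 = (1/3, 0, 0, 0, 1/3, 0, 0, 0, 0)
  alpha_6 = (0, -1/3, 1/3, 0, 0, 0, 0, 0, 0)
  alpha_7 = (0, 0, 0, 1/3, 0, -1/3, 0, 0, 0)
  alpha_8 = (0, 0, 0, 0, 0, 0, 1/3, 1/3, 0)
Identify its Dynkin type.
Compute the Cartan integers a_ij = 2(alpha_i, alpha_j)/(alpha_j, alpha_j); the resulting 8x8 Cartan matrix is
[[2, 0, 0, 0, -1, 0, 0, -1], [0, 2, 0, 0, -1, 0, -1, 0], [0, 0, 2, -1, 0, -1, 0, 0], [0, 0, -1, 2, 0, 0, -1, 0], [-1, -1, 0, 0, 2, 0, 0, 0], [0, 0, -1, 0, 0, 2, 0, 0], [0, -1, 0, -1, 0, 0, 2, 0], [-1, 0, 0, 0, 0, 0, 0, 2]].
All simple roots have the same length, so the diagram is simply laced. The associated Dynkin diagram is a chain of 8 nodes with single edges (A_8), so the type is A_8 (the algebra sl(9)).

A8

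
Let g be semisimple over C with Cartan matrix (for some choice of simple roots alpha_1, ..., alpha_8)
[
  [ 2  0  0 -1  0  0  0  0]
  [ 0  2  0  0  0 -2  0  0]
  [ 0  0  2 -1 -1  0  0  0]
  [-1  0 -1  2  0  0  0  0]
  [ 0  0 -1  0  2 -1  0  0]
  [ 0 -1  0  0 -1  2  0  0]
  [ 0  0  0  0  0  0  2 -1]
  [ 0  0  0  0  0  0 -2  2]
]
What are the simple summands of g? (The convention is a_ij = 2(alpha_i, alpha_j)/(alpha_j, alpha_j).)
The diagram associated to this matrix has two connected components: the simple roots {alpha_7, alpha_8} form a chain of 2 nodes with a double edge at one end; the terminal node there is the unique short simple root (B_2), and {alpha_1, alpha_2, alpha_3, alpha_4, alpha_5, alpha_6} form a chain of 6 nodes with a double edge at one end; the terminal node there is the unique long simple root (C_6). A semisimple Lie algebra decomposes uniquely as the direct sum of simple ideals, one per connected component of its Dynkin diagram, so g ≅ B_2 ⊕ C_6 (dimension 10 + 78 = 88).

B2 + C6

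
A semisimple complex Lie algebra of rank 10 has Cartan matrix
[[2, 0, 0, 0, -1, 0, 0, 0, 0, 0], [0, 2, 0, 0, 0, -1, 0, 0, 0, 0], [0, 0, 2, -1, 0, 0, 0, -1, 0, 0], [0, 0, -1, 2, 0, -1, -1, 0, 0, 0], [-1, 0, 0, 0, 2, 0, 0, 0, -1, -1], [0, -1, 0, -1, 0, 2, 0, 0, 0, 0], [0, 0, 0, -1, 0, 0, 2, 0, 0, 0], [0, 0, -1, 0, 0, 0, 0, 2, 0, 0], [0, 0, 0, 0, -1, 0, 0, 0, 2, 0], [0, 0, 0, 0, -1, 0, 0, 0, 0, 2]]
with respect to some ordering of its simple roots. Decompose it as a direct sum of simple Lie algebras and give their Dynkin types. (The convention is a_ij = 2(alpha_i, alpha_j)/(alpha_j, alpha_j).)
The diagram associated to this matrix has two connected components: the simple roots {alpha_1, alpha_5, alpha_9, alpha_10} form a chain of 2 nodes with a fork of two nodes at one end (D_4), and {alpha_2, alpha_3, alpha_4, alpha_6, alpha_7, alpha_8} form a chain of 5 nodes with one extra node attached to the third node from one end (E_6). A semisimple Lie algebra decomposes uniquely as the direct sum of simple ideals, one per connected component of its Dynkin diagram, so g ≅ D_4 ⊕ E_6 (dimension 28 + 78 = 106).

type D_4 + type E_6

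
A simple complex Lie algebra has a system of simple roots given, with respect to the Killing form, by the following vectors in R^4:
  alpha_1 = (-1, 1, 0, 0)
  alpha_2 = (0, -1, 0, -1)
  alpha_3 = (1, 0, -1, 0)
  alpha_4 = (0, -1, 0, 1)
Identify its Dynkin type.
D_4 (so(8))

Compute the Cartan integers a_ij = 2(alpha_i, alpha_j)/(alpha_j, alpha_j); the resulting 4x4 Cartan matrix is
[[2, -1, -1, -1], [-1, 2, 0, 0], [-1, 0, 2, 0], [-1, 0, 0, 2]].
All simple roots have the same length, so the diagram is simply laced. The associated Dynkin diagram is a chain of 2 nodes with a fork of two nodes at one end (D_4), so the type is D_4 (the algebra so(8)).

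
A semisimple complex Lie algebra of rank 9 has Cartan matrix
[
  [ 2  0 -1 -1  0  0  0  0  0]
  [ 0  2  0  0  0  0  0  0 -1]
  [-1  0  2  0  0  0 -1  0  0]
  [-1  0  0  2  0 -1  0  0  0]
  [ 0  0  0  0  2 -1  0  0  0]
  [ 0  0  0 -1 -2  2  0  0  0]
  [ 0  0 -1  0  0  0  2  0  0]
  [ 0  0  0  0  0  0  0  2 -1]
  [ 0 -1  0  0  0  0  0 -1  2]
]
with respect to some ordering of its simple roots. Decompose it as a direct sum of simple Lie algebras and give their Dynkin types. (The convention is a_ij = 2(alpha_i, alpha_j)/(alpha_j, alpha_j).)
The diagram associated to this matrix has two connected components: the simple roots {alpha_2, alpha_8, alpha_9} form a chain of 3 nodes with single edges (A_3), and {alpha_1, alpha_3, alpha_4, alpha_5, alpha_6, alpha_7} form a chain of 6 nodes with a double edge at one end; the terminal node there is the unique short simple root (B_6). A semisimple Lie algebra decomposes uniquely as the direct sum of simple ideals, one per connected component of its Dynkin diagram, so g ≅ A_3 ⊕ B_6 (dimension 15 + 78 = 93).

A_3 (sl(4)) ⊕ B_6 (so(13))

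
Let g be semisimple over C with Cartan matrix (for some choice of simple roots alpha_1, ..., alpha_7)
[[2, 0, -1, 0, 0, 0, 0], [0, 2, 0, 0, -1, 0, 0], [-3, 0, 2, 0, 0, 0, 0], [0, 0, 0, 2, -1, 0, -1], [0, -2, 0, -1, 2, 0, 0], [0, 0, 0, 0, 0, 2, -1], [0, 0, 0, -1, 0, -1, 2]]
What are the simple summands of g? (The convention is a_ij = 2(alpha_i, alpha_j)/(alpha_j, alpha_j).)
The diagram associated to this matrix has two connected components: the simple roots {alpha_2, alpha_4, alpha_5, alpha_6, alpha_7} form a chain of 5 nodes with a double edge at one end; the terminal node there is the unique short simple root (B_5), and {alpha_1, alpha_3} form two nodes joined by a triple edge (G_2). A semisimple Lie algebra decomposes uniquely as the direct sum of simple ideals, one per connected component of its Dynkin diagram, so g ≅ B_5 ⊕ G_2 (dimension 55 + 14 = 69).

B_5 (so(11)) ⊕ G_2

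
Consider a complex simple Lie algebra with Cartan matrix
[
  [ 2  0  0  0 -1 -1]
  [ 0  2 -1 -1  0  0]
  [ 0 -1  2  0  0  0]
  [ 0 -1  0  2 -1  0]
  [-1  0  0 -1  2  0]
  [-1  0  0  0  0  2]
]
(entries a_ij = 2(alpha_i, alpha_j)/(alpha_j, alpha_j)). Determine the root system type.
type A_6

The matrix has rank 6 with 2's on the diagonal. Reading the off-diagonal entries as Dynkin edges (a single edge where a_ij = a_ji = -1; a double or triple edge where a_ij * a_ji = 2 or 3), the diagram is a chain of 6 nodes with single edges (A_6). One simple-root ordering that puts it in standard form is (alpha_6, alpha_1, alpha_5, alpha_4, alpha_2, alpha_3). So the algebra is type A_6, i.e. sl(7).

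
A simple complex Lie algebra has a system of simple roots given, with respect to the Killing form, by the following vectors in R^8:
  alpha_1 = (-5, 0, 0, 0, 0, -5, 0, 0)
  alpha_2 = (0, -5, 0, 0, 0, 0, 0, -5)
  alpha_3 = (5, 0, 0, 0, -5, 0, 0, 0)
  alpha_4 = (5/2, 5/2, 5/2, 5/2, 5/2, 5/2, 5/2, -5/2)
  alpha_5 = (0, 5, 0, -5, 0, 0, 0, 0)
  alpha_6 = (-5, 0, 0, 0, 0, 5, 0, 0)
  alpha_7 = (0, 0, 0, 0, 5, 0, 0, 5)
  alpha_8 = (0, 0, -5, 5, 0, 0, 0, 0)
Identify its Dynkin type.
E_8

Compute the Cartan integers a_ij = 2(alpha_i, alpha_j)/(alpha_j, alpha_j); the resulting 8x8 Cartan matrix is
[[2, 0, -1, -1, 0, 0, 0, 0], [0, 2, 0, 0, -1, 0, -1, 0], [-1, 0, 2, 0, 0, -1, -1, 0], [-1, 0, 0, 2, 0, 0, 0, 0], [0, -1, 0, 0, 2, 0, 0, -1], [0, 0, -1, 0, 0, 2, 0, 0], [0, -1, -1, 0, 0, 0, 2, 0], [0, 0, 0, 0, -1, 0, 0, 2]].
All simple roots have the same length, so the diagram is simply laced. The associated Dynkin diagram is a chain of 7 nodes with one extra node attached to the third node from one end (E_8), so the type is E_8.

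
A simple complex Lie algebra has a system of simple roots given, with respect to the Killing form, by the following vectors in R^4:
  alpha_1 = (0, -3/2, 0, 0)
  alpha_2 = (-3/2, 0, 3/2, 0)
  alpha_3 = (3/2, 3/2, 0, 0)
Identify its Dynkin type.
B3

Compute the Cartan integers a_ij = 2(alpha_i, alpha_j)/(alpha_j, alpha_j); the resulting 3x3 Cartan matrix is
[[2, 0, -1], [0, 2, -1], [-2, -1, 2]].
The roots have two lengths (squared-length ratio 2:1); the short ones are alpha_{1}. The associated Dynkin diagram is a chain of 3 nodes with a double edge at one end; the terminal node there is the unique short simple root (B_3), so the type is B_3 (the algebra so(7)).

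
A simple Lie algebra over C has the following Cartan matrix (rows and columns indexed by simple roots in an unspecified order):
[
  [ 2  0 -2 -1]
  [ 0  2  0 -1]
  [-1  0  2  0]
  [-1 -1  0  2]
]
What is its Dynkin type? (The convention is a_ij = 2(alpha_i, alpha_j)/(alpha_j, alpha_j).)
The matrix has rank 4 with 2's on the diagonal. Reading the off-diagonal entries as Dynkin edges (a single edge where a_ij = a_ji = -1; a double or triple edge where a_ij * a_ji = 2 or 3), the diagram is a chain of 4 nodes with a double edge at one end; the terminal node there is the unique short simple root (B_4). One simple-root ordering that puts it in standard form is (alpha_2, alpha_4, alpha_1, alpha_3). So the algebra is type B_4, i.e. so(9).

B4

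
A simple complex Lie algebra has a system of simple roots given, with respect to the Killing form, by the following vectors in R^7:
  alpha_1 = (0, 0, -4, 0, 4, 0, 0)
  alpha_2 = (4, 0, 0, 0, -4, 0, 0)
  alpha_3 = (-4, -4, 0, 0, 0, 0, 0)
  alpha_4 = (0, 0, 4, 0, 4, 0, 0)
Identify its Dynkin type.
Compute the Cartan integers a_ij = 2(alpha_i, alpha_j)/(alpha_j, alpha_j); the resulting 4x4 Cartan matrix is
[[2, -1, 0, 0], [-1, 2, -1, -1], [0, -1, 2, 0], [0, -1, 0, 2]].
All simple roots have the same length, so the diagram is simply laced. The associated Dynkin diagram is a chain of 2 nodes with a fork of two nodes at one end (D_4), so the type is D_4 (the algebra so(8)).

D_4 (so(8))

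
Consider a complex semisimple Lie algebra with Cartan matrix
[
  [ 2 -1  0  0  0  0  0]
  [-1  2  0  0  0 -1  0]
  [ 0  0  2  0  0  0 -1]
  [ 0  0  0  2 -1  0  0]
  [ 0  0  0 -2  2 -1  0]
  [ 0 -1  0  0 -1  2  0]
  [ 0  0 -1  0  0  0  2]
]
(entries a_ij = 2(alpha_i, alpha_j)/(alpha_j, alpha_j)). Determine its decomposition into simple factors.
The diagram associated to this matrix has two connected components: the simple roots {alpha_3, alpha_7} form a chain of 2 nodes with single edges (A_2), and {alpha_1, alpha_2, alpha_4, alpha_5, alpha_6} form a chain of 5 nodes with a double edge at one end; the terminal node there is the unique short simple root (B_5). A semisimple Lie algebra decomposes uniquely as the direct sum of simple ideals, one per connected component of its Dynkin diagram, so g ≅ A_2 ⊕ B_5 (dimension 8 + 55 = 63).

A2 + B5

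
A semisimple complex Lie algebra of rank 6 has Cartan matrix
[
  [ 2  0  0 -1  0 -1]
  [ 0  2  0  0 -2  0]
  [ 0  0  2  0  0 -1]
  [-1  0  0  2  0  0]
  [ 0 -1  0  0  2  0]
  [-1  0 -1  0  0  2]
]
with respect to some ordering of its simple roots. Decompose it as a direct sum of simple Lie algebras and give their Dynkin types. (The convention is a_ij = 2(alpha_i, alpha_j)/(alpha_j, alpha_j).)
A_4 ⊕ B_2

The diagram associated to this matrix has two connected components: the simple roots {alpha_1, alpha_3, alpha_4, alpha_6} form a chain of 4 nodes with single edges (A_4), and {alpha_2, alpha_5} form a chain of 2 nodes with a double edge at one end; the terminal node there is the unique short simple root (B_2). A semisimple Lie algebra decomposes uniquely as the direct sum of simple ideals, one per connected component of its Dynkin diagram, so g ≅ A_4 ⊕ B_2 (dimension 24 + 10 = 34).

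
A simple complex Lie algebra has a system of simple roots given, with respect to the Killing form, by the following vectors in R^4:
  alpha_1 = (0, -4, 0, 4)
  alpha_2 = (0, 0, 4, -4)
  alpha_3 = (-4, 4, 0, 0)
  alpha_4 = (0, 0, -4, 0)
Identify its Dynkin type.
B4

Compute the Cartan integers a_ij = 2(alpha_i, alpha_j)/(alpha_j, alpha_j); the resulting 4x4 Cartan matrix is
[[2, -1, -1, 0], [-1, 2, 0, -2], [-1, 0, 2, 0], [0, -1, 0, 2]].
The roots have two lengths (squared-length ratio 2:1); the short ones are alpha_{4}. The associated Dynkin diagram is a chain of 4 nodes with a double edge at one end; the terminal node there is the unique short simple root (B_4), so the type is B_4 (the algebra so(9)).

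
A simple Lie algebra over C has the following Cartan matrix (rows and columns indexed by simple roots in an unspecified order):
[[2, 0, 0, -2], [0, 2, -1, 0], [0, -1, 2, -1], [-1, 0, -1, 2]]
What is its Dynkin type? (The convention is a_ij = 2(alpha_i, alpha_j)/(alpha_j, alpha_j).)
The matrix has rank 4 with 2's on the diagonal. Reading the off-diagonal entries as Dynkin edges (a single edge where a_ij = a_ji = -1; a double or triple edge where a_ij * a_ji = 2 or 3), the diagram is a chain of 4 nodes with a double edge at one end; the terminal node there is the unique long simple root (C_4). One simple-root ordering that puts it in standard form is (alpha_2, alpha_3, alpha_4, alpha_1). So the algebra is type C_4, i.e. sp(8).

C4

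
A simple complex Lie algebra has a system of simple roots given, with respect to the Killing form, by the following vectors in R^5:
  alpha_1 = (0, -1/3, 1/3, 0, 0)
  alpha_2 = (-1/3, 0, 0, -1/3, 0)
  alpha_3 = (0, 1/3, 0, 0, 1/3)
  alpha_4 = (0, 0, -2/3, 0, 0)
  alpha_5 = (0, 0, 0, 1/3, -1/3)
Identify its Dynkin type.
C5

Compute the Cartan integers a_ij = 2(alpha_i, alpha_j)/(alpha_j, alpha_j); the resulting 5x5 Cartan matrix is
[[2, 0, -1, -1, 0], [0, 2, 0, 0, -1], [-1, 0, 2, 0, -1], [-2, 0, 0, 2, 0], [0, -1, -1, 0, 2]].
The roots have two lengths (squared-length ratio 2:1); the short ones are alpha_{1,2,3,5}. The associated Dynkin diagram is a chain of 5 nodes with a double edge at one end; the terminal node there is the unique long simple root (C_5), so the type is C_5 (the algebra sp(10)).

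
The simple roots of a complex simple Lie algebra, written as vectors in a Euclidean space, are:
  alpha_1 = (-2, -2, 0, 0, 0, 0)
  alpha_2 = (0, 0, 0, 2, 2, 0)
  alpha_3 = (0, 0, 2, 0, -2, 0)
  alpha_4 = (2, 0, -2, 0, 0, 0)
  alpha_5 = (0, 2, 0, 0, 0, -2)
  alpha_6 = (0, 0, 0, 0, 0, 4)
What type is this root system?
C_6 (sp(12))

Compute the Cartan integers a_ij = 2(alpha_i, alpha_j)/(alpha_j, alpha_j); the resulting 6x6 Cartan matrix is
[[2, 0, 0, -1, -1, 0], [0, 2, -1, 0, 0, 0], [0, -1, 2, -1, 0, 0], [-1, 0, -1, 2, 0, 0], [-1, 0, 0, 0, 2, -1], [0, 0, 0, 0, -2, 2]].
The roots have two lengths (squared-length ratio 2:1); the short ones are alpha_{1,2,3,4,5}. The associated Dynkin diagram is a chain of 6 nodes with a double edge at one end; the terminal node there is the unique long simple root (C_6), so the type is C_6 (the algebra sp(12)).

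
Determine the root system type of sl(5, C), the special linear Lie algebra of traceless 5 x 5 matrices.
type A_4

This is sl(5), which has dimension 5^2 - 1 = 24 and rank 5 - 1 = 4 (a Cartan subalgebra is the diagonal traceless matrices). In the classification of classical Lie algebras, the special linear algebra sl(n+1) has type A_n; here n = 4, so the Dynkin diagram is a chain of 4 nodes with single edges (A_4). Hence the type is A_4.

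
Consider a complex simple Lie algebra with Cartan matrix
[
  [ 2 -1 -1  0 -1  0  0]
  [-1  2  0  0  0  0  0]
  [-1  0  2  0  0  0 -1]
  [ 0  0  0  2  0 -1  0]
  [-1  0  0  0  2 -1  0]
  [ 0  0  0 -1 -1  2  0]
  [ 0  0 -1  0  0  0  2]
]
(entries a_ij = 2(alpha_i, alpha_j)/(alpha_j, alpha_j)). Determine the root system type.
E7

The matrix has rank 7 with 2's on the diagonal. Reading the off-diagonal entries as Dynkin edges (a single edge where a_ij = a_ji = -1; a double or triple edge where a_ij * a_ji = 2 or 3), the diagram is a chain of 6 nodes with one extra node attached to the third node from one end (E_7). One simple-root ordering that puts it in standard form is (alpha_7, alpha_2, alpha_3, alpha_1, alpha_5, alpha_6, alpha_4). So the algebra is type E_7.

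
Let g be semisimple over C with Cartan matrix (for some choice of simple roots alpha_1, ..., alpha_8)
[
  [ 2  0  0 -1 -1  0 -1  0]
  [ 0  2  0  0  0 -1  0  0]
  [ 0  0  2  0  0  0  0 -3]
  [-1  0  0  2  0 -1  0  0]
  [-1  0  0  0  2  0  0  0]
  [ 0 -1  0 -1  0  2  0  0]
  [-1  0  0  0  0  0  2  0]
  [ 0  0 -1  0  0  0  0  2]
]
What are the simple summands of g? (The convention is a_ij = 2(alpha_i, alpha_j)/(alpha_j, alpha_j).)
The diagram associated to this matrix has two connected components: the simple roots {alpha_1, alpha_2, alpha_4, alpha_5, alpha_6, alpha_7} form a chain of 4 nodes with a fork of two nodes at one end (D_6), and {alpha_3, alpha_8} form two nodes joined by a triple edge (G_2). A semisimple Lie algebra decomposes uniquely as the direct sum of simple ideals, one per connected component of its Dynkin diagram, so g ≅ D_6 ⊕ G_2 (dimension 66 + 14 = 80).

type D_6 ⊕ type G_2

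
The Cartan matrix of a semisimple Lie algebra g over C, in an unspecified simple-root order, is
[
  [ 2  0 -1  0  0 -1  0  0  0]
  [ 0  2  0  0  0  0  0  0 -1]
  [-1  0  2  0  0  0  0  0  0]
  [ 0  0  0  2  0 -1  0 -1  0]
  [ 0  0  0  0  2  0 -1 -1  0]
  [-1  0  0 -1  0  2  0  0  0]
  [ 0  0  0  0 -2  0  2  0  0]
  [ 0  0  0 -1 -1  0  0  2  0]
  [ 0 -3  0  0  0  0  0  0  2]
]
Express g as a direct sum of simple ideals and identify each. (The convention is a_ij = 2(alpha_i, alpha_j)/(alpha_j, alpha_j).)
The diagram associated to this matrix has two connected components: the simple roots {alpha_1, alpha_3, alpha_4, alpha_5, alpha_6, alpha_7, alpha_8} form a chain of 7 nodes with a double edge at one end; the terminal node there is the unique long simple root (C_7), and {alpha_2, alpha_9} form two nodes joined by a triple edge (G_2). A semisimple Lie algebra decomposes uniquely as the direct sum of simple ideals, one per connected component of its Dynkin diagram, so g ≅ C_7 ⊕ G_2 (dimension 105 + 14 = 119).

type C_7 ⊕ type G_2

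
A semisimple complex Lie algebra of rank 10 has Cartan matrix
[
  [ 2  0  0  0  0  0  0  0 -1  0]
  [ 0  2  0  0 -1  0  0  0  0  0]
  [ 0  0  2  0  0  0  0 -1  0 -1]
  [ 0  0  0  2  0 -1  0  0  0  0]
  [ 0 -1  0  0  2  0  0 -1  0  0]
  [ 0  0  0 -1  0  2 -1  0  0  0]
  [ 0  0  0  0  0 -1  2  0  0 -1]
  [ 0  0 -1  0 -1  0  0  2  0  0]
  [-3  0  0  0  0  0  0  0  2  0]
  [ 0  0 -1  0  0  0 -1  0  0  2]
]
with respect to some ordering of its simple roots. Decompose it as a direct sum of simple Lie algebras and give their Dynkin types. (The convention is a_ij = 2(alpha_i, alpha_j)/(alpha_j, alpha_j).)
A8 ⊕ G2

The diagram associated to this matrix has two connected components: the simple roots {alpha_2, alpha_3, alpha_4, alpha_5, alpha_6, alpha_7, alpha_8, alpha_10} form a chain of 8 nodes with single edges (A_8), and {alpha_1, alpha_9} form two nodes joined by a triple edge (G_2). A semisimple Lie algebra decomposes uniquely as the direct sum of simple ideals, one per connected component of its Dynkin diagram, so g ≅ A_8 ⊕ G_2 (dimension 80 + 14 = 94).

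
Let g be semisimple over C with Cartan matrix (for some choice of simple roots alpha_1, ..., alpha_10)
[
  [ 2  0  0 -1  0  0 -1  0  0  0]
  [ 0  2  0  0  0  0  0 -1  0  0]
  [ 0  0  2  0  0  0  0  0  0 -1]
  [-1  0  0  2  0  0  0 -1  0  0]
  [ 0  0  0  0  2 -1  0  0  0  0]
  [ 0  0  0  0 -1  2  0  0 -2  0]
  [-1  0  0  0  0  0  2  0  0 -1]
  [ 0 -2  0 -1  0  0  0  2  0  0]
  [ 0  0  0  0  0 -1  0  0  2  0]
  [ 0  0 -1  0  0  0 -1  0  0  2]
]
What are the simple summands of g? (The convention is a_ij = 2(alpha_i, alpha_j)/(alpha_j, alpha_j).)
B_3 (so(7)) ⊕ B_7 (so(15))

The diagram associated to this matrix has two connected components: the simple roots {alpha_5, alpha_6, alpha_9} form a chain of 3 nodes with a double edge at one end; the terminal node there is the unique short simple root (B_3), and {alpha_1, alpha_2, alpha_3, alpha_4, alpha_7, alpha_8, alpha_10} form a chain of 7 nodes with a double edge at one end; the terminal node there is the unique short simple root (B_7). A semisimple Lie algebra decomposes uniquely as the direct sum of simple ideals, one per connected component of its Dynkin diagram, so g ≅ B_3 ⊕ B_7 (dimension 21 + 105 = 126).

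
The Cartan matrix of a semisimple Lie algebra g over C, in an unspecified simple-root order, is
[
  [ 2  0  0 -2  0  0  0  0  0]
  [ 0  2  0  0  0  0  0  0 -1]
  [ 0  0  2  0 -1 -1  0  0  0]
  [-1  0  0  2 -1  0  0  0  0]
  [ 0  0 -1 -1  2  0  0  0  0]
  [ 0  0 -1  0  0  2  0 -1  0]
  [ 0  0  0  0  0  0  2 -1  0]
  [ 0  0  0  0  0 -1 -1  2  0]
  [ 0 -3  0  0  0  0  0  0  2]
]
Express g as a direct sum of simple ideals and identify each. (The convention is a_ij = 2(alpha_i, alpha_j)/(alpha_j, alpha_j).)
The diagram associated to this matrix has two connected components: the simple roots {alpha_1, alpha_3, alpha_4, alpha_5, alpha_6, alpha_7, alpha_8} form a chain of 7 nodes with a double edge at one end; the terminal node there is the unique long simple root (C_7), and {alpha_2, alpha_9} form two nodes joined by a triple edge (G_2). A semisimple Lie algebra decomposes uniquely as the direct sum of simple ideals, one per connected component of its Dynkin diagram, so g ≅ C_7 ⊕ G_2 (dimension 105 + 14 = 119).

C7 ⊕ G2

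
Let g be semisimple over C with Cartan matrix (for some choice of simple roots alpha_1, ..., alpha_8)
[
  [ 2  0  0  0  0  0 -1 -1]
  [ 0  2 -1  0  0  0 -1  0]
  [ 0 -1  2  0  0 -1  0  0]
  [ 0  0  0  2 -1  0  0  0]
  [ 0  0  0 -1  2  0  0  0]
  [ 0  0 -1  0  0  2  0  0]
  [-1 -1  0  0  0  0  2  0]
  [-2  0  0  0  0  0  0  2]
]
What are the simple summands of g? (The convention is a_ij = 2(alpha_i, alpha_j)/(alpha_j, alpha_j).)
A2 ⊕ C6

The diagram associated to this matrix has two connected components: the simple roots {alpha_4, alpha_5} form a chain of 2 nodes with single edges (A_2), and {alpha_1, alpha_2, alpha_3, alpha_6, alpha_7, alpha_8} form a chain of 6 nodes with a double edge at one end; the terminal node there is the unique long simple root (C_6). A semisimple Lie algebra decomposes uniquely as the direct sum of simple ideals, one per connected component of its Dynkin diagram, so g ≅ A_2 ⊕ C_6 (dimension 8 + 78 = 86).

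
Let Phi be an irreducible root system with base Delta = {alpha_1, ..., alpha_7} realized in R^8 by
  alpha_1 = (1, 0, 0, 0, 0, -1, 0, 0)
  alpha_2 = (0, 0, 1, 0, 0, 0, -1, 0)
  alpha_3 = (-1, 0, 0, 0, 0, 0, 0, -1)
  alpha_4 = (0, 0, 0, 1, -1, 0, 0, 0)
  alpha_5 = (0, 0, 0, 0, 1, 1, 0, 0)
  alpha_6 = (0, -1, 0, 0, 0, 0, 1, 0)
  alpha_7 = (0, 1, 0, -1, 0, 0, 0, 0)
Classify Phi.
Compute the Cartan integers a_ij = 2(alpha_i, alpha_j)/(alpha_j, alpha_j); the resulting 7x7 Cartan matrix is
[[2, 0, -1, 0, -1, 0, 0], [0, 2, 0, 0, 0, -1, 0], [-1, 0, 2, 0, 0, 0, 0], [0, 0, 0, 2, -1, 0, -1], [-1, 0, 0, -1, 2, 0, 0], [0, -1, 0, 0, 0, 2, -1], [0, 0, 0, -1, 0, -1, 2]].
All simple roots have the same length, so the diagram is simply laced. The associated Dynkin diagram is a chain of 7 nodes with single edges (A_7), so the type is A_7 (the algebra sl(8)).

A7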